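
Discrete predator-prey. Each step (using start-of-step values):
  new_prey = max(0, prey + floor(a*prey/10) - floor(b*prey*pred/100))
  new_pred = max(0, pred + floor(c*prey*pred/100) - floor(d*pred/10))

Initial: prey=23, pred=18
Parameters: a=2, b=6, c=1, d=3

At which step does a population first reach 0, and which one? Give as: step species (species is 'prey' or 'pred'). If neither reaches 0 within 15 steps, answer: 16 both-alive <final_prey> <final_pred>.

Answer: 2 prey

Derivation:
Step 1: prey: 23+4-24=3; pred: 18+4-5=17
Step 2: prey: 3+0-3=0; pred: 17+0-5=12
First extinction: prey at step 2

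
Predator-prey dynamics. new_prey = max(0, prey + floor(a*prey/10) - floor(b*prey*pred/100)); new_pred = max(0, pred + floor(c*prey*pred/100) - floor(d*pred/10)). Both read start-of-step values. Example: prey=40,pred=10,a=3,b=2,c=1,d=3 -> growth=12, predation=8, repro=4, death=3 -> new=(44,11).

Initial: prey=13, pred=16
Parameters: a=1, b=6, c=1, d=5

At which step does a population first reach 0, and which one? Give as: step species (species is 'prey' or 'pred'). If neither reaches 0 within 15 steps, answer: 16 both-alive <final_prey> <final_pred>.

Answer: 16 both-alive 1 1

Derivation:
Step 1: prey: 13+1-12=2; pred: 16+2-8=10
Step 2: prey: 2+0-1=1; pred: 10+0-5=5
Step 3: prey: 1+0-0=1; pred: 5+0-2=3
Step 4: prey: 1+0-0=1; pred: 3+0-1=2
Step 5: prey: 1+0-0=1; pred: 2+0-1=1
Step 6: prey: 1+0-0=1; pred: 1+0-0=1
Steps 7-15: state stable at prey=1, pred=1 (no change)
No extinction within 15 steps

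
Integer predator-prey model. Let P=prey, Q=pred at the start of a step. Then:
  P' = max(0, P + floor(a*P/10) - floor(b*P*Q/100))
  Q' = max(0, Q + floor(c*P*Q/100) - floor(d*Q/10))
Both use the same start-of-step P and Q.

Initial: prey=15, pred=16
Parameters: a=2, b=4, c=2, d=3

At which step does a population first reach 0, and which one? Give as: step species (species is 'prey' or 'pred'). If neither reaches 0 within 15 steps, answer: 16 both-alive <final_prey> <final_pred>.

Answer: 16 both-alive 3 3

Derivation:
Step 1: prey: 15+3-9=9; pred: 16+4-4=16
Step 2: prey: 9+1-5=5; pred: 16+2-4=14
Step 3: prey: 5+1-2=4; pred: 14+1-4=11
Step 4: prey: 4+0-1=3; pred: 11+0-3=8
Step 5: prey: 3+0-0=3; pred: 8+0-2=6
Step 6: prey: 3+0-0=3; pred: 6+0-1=5
Step 7: prey: 3+0-0=3; pred: 5+0-1=4
Step 8: prey: 3+0-0=3; pred: 4+0-1=3
Step 9: prey: 3+0-0=3; pred: 3+0-0=3
Steps 10-15: state stable at prey=3, pred=3 (no change)
No extinction within 15 steps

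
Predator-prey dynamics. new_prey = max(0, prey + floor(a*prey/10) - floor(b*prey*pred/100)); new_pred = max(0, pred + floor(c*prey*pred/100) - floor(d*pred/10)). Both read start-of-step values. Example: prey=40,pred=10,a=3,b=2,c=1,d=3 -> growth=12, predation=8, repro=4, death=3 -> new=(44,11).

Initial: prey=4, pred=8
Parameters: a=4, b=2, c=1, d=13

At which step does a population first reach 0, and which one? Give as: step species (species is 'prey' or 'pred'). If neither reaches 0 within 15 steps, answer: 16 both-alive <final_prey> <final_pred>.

Step 1: prey: 4+1-0=5; pred: 8+0-10=0
First extinction: pred at step 1

Answer: 1 pred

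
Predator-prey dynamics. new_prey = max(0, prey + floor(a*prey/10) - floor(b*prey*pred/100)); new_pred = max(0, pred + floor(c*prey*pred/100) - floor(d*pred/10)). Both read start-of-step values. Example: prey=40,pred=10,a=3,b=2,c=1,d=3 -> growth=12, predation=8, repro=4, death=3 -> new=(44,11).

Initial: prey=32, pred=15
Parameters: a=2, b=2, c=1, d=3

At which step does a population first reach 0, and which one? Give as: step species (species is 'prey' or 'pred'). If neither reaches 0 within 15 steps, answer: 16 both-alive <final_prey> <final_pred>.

Answer: 16 both-alive 31 6

Derivation:
Step 1: prey: 32+6-9=29; pred: 15+4-4=15
Step 2: prey: 29+5-8=26; pred: 15+4-4=15
Step 3: prey: 26+5-7=24; pred: 15+3-4=14
Step 4: prey: 24+4-6=22; pred: 14+3-4=13
Step 5: prey: 22+4-5=21; pred: 13+2-3=12
Step 6: prey: 21+4-5=20; pred: 12+2-3=11
Step 7: prey: 20+4-4=20; pred: 11+2-3=10
Step 8: prey: 20+4-4=20; pred: 10+2-3=9
Step 9: prey: 20+4-3=21; pred: 9+1-2=8
Step 10: prey: 21+4-3=22; pred: 8+1-2=7
Step 11: prey: 22+4-3=23; pred: 7+1-2=6
Step 12: prey: 23+4-2=25; pred: 6+1-1=6
Step 13: prey: 25+5-3=27; pred: 6+1-1=6
Step 14: prey: 27+5-3=29; pred: 6+1-1=6
Step 15: prey: 29+5-3=31; pred: 6+1-1=6
No extinction within 15 steps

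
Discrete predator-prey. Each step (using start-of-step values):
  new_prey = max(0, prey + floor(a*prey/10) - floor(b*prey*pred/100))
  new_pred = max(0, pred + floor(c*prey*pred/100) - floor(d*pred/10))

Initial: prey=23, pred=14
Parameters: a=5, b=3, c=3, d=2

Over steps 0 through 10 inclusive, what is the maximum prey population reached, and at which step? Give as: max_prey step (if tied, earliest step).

Answer: 25 1

Derivation:
Step 1: prey: 23+11-9=25; pred: 14+9-2=21
Step 2: prey: 25+12-15=22; pred: 21+15-4=32
Step 3: prey: 22+11-21=12; pred: 32+21-6=47
Step 4: prey: 12+6-16=2; pred: 47+16-9=54
Step 5: prey: 2+1-3=0; pred: 54+3-10=47
Step 6: prey: 0+0-0=0; pred: 47+0-9=38
Step 7: prey: 0+0-0=0; pred: 38+0-7=31
Step 8: prey: 0+0-0=0; pred: 31+0-6=25
Step 9: prey: 0+0-0=0; pred: 25+0-5=20
Step 10: prey: 0+0-0=0; pred: 20+0-4=16
Max prey = 25 at step 1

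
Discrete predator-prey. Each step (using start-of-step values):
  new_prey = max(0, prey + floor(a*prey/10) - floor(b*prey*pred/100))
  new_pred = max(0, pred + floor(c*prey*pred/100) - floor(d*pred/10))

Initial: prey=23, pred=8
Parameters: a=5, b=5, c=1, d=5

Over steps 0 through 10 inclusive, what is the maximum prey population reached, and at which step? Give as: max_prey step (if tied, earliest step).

Answer: 169 9

Derivation:
Step 1: prey: 23+11-9=25; pred: 8+1-4=5
Step 2: prey: 25+12-6=31; pred: 5+1-2=4
Step 3: prey: 31+15-6=40; pred: 4+1-2=3
Step 4: prey: 40+20-6=54; pred: 3+1-1=3
Step 5: prey: 54+27-8=73; pred: 3+1-1=3
Step 6: prey: 73+36-10=99; pred: 3+2-1=4
Step 7: prey: 99+49-19=129; pred: 4+3-2=5
Step 8: prey: 129+64-32=161; pred: 5+6-2=9
Step 9: prey: 161+80-72=169; pred: 9+14-4=19
Step 10: prey: 169+84-160=93; pred: 19+32-9=42
Max prey = 169 at step 9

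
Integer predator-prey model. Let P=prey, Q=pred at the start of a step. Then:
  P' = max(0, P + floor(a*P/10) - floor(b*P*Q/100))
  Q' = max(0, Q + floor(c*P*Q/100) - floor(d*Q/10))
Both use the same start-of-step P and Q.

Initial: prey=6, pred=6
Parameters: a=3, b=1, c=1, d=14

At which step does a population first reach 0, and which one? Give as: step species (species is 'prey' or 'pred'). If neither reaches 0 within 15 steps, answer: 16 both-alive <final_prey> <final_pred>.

Answer: 1 pred

Derivation:
Step 1: prey: 6+1-0=7; pred: 6+0-8=0
First extinction: pred at step 1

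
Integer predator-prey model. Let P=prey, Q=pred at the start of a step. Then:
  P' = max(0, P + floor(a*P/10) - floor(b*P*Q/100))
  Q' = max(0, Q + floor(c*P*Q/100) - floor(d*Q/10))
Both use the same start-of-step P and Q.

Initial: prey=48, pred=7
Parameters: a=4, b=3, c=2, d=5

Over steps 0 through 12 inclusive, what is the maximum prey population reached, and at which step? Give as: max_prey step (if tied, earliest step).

Answer: 62 2

Derivation:
Step 1: prey: 48+19-10=57; pred: 7+6-3=10
Step 2: prey: 57+22-17=62; pred: 10+11-5=16
Step 3: prey: 62+24-29=57; pred: 16+19-8=27
Step 4: prey: 57+22-46=33; pred: 27+30-13=44
Step 5: prey: 33+13-43=3; pred: 44+29-22=51
Step 6: prey: 3+1-4=0; pred: 51+3-25=29
Step 7: prey: 0+0-0=0; pred: 29+0-14=15
Step 8: prey: 0+0-0=0; pred: 15+0-7=8
Step 9: prey: 0+0-0=0; pred: 8+0-4=4
Step 10: prey: 0+0-0=0; pred: 4+0-2=2
Step 11: prey: 0+0-0=0; pred: 2+0-1=1
Step 12: prey: 0+0-0=0; pred: 1+0-0=1
Max prey = 62 at step 2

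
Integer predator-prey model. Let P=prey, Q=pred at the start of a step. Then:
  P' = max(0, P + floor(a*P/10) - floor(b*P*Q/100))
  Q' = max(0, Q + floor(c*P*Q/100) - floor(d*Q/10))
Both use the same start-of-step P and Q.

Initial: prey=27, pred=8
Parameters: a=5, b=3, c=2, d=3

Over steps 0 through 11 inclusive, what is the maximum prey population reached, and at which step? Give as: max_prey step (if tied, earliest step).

Step 1: prey: 27+13-6=34; pred: 8+4-2=10
Step 2: prey: 34+17-10=41; pred: 10+6-3=13
Step 3: prey: 41+20-15=46; pred: 13+10-3=20
Step 4: prey: 46+23-27=42; pred: 20+18-6=32
Step 5: prey: 42+21-40=23; pred: 32+26-9=49
Step 6: prey: 23+11-33=1; pred: 49+22-14=57
Step 7: prey: 1+0-1=0; pred: 57+1-17=41
Step 8: prey: 0+0-0=0; pred: 41+0-12=29
Step 9: prey: 0+0-0=0; pred: 29+0-8=21
Step 10: prey: 0+0-0=0; pred: 21+0-6=15
Step 11: prey: 0+0-0=0; pred: 15+0-4=11
Max prey = 46 at step 3

Answer: 46 3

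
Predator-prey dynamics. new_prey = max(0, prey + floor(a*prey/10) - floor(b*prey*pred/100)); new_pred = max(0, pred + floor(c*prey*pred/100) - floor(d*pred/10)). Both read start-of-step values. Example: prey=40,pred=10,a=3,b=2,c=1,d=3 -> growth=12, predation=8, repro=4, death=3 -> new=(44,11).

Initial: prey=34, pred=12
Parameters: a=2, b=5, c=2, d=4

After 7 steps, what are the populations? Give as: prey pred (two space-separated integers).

Answer: 2 2

Derivation:
Step 1: prey: 34+6-20=20; pred: 12+8-4=16
Step 2: prey: 20+4-16=8; pred: 16+6-6=16
Step 3: prey: 8+1-6=3; pred: 16+2-6=12
Step 4: prey: 3+0-1=2; pred: 12+0-4=8
Step 5: prey: 2+0-0=2; pred: 8+0-3=5
Step 6: prey: 2+0-0=2; pred: 5+0-2=3
Step 7: prey: 2+0-0=2; pred: 3+0-1=2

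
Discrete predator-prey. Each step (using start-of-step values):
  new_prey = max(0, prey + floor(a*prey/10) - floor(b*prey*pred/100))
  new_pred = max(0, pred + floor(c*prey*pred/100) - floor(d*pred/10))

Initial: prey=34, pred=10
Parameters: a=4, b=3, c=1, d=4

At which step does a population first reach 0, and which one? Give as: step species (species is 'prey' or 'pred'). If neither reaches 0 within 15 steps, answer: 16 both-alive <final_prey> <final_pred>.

Step 1: prey: 34+13-10=37; pred: 10+3-4=9
Step 2: prey: 37+14-9=42; pred: 9+3-3=9
Step 3: prey: 42+16-11=47; pred: 9+3-3=9
Step 4: prey: 47+18-12=53; pred: 9+4-3=10
Step 5: prey: 53+21-15=59; pred: 10+5-4=11
Step 6: prey: 59+23-19=63; pred: 11+6-4=13
Step 7: prey: 63+25-24=64; pred: 13+8-5=16
Step 8: prey: 64+25-30=59; pred: 16+10-6=20
Step 9: prey: 59+23-35=47; pred: 20+11-8=23
Step 10: prey: 47+18-32=33; pred: 23+10-9=24
Step 11: prey: 33+13-23=23; pred: 24+7-9=22
Step 12: prey: 23+9-15=17; pred: 22+5-8=19
Step 13: prey: 17+6-9=14; pred: 19+3-7=15
Step 14: prey: 14+5-6=13; pred: 15+2-6=11
Step 15: prey: 13+5-4=14; pred: 11+1-4=8
No extinction within 15 steps

Answer: 16 both-alive 14 8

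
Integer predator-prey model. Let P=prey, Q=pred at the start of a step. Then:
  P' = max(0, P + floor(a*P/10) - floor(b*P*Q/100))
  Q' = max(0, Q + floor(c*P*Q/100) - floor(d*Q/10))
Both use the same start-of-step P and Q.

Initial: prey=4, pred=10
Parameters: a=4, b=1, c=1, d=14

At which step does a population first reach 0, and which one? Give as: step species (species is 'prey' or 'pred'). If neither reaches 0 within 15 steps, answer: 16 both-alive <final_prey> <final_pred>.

Answer: 1 pred

Derivation:
Step 1: prey: 4+1-0=5; pred: 10+0-14=0
First extinction: pred at step 1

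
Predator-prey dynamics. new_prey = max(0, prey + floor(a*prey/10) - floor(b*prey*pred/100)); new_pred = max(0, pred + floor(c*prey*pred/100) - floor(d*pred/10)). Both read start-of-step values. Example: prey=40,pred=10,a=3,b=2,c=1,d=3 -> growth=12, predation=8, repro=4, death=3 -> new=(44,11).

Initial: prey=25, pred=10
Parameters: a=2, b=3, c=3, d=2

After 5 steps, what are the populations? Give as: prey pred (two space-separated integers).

Answer: 1 27

Derivation:
Step 1: prey: 25+5-7=23; pred: 10+7-2=15
Step 2: prey: 23+4-10=17; pred: 15+10-3=22
Step 3: prey: 17+3-11=9; pred: 22+11-4=29
Step 4: prey: 9+1-7=3; pred: 29+7-5=31
Step 5: prey: 3+0-2=1; pred: 31+2-6=27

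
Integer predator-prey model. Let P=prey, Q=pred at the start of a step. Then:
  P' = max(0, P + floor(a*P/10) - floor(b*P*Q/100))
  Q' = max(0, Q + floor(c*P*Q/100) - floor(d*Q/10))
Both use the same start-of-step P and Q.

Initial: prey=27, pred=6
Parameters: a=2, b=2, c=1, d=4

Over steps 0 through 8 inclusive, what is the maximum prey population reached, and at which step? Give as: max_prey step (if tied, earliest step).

Answer: 64 8

Derivation:
Step 1: prey: 27+5-3=29; pred: 6+1-2=5
Step 2: prey: 29+5-2=32; pred: 5+1-2=4
Step 3: prey: 32+6-2=36; pred: 4+1-1=4
Step 4: prey: 36+7-2=41; pred: 4+1-1=4
Step 5: prey: 41+8-3=46; pred: 4+1-1=4
Step 6: prey: 46+9-3=52; pred: 4+1-1=4
Step 7: prey: 52+10-4=58; pred: 4+2-1=5
Step 8: prey: 58+11-5=64; pred: 5+2-2=5
Max prey = 64 at step 8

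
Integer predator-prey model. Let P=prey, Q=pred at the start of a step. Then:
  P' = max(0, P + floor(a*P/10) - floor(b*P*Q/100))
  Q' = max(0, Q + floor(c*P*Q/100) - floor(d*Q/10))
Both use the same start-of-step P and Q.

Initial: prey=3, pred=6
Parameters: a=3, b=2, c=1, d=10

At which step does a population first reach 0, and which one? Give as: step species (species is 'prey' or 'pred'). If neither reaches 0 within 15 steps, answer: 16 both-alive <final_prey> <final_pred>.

Answer: 1 pred

Derivation:
Step 1: prey: 3+0-0=3; pred: 6+0-6=0
First extinction: pred at step 1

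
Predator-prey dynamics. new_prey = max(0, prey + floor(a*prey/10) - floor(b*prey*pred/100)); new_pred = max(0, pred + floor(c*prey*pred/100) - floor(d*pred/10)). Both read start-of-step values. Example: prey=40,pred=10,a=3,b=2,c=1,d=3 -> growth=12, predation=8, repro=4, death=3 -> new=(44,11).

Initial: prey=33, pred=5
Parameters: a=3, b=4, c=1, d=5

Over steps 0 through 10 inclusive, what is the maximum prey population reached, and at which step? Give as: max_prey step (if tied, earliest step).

Step 1: prey: 33+9-6=36; pred: 5+1-2=4
Step 2: prey: 36+10-5=41; pred: 4+1-2=3
Step 3: prey: 41+12-4=49; pred: 3+1-1=3
Step 4: prey: 49+14-5=58; pred: 3+1-1=3
Step 5: prey: 58+17-6=69; pred: 3+1-1=3
Step 6: prey: 69+20-8=81; pred: 3+2-1=4
Step 7: prey: 81+24-12=93; pred: 4+3-2=5
Step 8: prey: 93+27-18=102; pred: 5+4-2=7
Step 9: prey: 102+30-28=104; pred: 7+7-3=11
Step 10: prey: 104+31-45=90; pred: 11+11-5=17
Max prey = 104 at step 9

Answer: 104 9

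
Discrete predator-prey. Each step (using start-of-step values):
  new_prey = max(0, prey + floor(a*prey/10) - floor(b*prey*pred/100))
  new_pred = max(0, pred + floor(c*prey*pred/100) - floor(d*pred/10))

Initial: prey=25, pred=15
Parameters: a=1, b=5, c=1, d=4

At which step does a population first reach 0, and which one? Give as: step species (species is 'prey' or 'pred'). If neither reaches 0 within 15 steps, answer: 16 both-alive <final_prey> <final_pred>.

Answer: 16 both-alive 3 2

Derivation:
Step 1: prey: 25+2-18=9; pred: 15+3-6=12
Step 2: prey: 9+0-5=4; pred: 12+1-4=9
Step 3: prey: 4+0-1=3; pred: 9+0-3=6
Step 4: prey: 3+0-0=3; pred: 6+0-2=4
Step 5: prey: 3+0-0=3; pred: 4+0-1=3
Step 6: prey: 3+0-0=3; pred: 3+0-1=2
Step 7: prey: 3+0-0=3; pred: 2+0-0=2
Steps 8-15: state stable at prey=3, pred=2 (no change)
No extinction within 15 steps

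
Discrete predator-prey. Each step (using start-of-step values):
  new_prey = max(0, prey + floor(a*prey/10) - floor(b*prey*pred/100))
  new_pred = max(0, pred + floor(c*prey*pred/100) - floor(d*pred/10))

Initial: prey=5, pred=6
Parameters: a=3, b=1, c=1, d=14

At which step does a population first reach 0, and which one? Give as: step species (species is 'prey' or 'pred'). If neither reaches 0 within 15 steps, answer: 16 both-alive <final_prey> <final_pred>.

Answer: 1 pred

Derivation:
Step 1: prey: 5+1-0=6; pred: 6+0-8=0
First extinction: pred at step 1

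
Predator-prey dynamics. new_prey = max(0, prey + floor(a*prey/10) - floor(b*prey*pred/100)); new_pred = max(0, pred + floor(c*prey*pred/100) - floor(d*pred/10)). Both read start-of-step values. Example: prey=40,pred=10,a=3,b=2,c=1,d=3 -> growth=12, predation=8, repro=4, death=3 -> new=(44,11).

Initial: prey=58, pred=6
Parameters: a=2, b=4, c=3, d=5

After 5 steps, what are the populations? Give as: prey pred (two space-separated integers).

Answer: 0 14

Derivation:
Step 1: prey: 58+11-13=56; pred: 6+10-3=13
Step 2: prey: 56+11-29=38; pred: 13+21-6=28
Step 3: prey: 38+7-42=3; pred: 28+31-14=45
Step 4: prey: 3+0-5=0; pred: 45+4-22=27
Step 5: prey: 0+0-0=0; pred: 27+0-13=14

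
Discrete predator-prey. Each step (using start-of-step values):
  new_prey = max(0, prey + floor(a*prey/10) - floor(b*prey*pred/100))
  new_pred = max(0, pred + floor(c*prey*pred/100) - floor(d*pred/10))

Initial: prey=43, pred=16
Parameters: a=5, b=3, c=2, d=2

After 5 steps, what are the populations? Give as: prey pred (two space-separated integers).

Answer: 0 47

Derivation:
Step 1: prey: 43+21-20=44; pred: 16+13-3=26
Step 2: prey: 44+22-34=32; pred: 26+22-5=43
Step 3: prey: 32+16-41=7; pred: 43+27-8=62
Step 4: prey: 7+3-13=0; pred: 62+8-12=58
Step 5: prey: 0+0-0=0; pred: 58+0-11=47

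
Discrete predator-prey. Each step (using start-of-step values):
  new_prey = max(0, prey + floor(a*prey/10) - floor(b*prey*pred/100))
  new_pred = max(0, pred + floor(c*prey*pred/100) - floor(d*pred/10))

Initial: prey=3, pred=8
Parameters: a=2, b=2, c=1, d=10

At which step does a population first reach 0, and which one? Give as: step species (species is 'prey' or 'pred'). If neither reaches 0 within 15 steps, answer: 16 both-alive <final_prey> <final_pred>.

Step 1: prey: 3+0-0=3; pred: 8+0-8=0
First extinction: pred at step 1

Answer: 1 pred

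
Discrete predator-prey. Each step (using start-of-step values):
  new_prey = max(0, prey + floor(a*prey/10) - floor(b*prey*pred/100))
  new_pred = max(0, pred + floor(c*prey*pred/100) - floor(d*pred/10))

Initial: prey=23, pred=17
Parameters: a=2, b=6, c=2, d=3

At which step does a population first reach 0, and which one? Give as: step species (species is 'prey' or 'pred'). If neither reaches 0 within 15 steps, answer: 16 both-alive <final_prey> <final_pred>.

Answer: 2 prey

Derivation:
Step 1: prey: 23+4-23=4; pred: 17+7-5=19
Step 2: prey: 4+0-4=0; pred: 19+1-5=15
First extinction: prey at step 2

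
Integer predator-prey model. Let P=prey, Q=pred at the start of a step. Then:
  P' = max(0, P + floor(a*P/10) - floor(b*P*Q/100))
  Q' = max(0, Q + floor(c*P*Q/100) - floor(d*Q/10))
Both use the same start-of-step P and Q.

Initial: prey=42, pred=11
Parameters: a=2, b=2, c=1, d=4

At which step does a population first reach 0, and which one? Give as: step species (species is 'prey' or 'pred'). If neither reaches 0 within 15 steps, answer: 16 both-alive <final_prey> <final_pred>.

Step 1: prey: 42+8-9=41; pred: 11+4-4=11
Step 2: prey: 41+8-9=40; pred: 11+4-4=11
Step 3: prey: 40+8-8=40; pred: 11+4-4=11
Steps 4-15: state stable at prey=40, pred=11 (no change)
No extinction within 15 steps

Answer: 16 both-alive 40 11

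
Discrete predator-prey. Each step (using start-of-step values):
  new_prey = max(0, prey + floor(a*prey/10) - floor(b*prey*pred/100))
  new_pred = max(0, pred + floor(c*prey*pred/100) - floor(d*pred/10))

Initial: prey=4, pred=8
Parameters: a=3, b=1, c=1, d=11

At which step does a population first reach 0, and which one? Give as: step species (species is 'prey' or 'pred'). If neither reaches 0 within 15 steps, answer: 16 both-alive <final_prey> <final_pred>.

Step 1: prey: 4+1-0=5; pred: 8+0-8=0
First extinction: pred at step 1

Answer: 1 pred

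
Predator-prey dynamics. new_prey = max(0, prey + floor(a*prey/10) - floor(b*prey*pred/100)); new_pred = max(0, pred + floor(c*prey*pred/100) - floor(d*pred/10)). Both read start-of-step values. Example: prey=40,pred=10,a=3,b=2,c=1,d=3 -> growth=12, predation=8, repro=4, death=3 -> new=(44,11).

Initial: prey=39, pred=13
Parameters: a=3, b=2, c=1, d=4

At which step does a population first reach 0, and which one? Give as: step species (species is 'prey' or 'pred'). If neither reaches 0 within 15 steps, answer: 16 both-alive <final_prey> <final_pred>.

Answer: 16 both-alive 23 15

Derivation:
Step 1: prey: 39+11-10=40; pred: 13+5-5=13
Step 2: prey: 40+12-10=42; pred: 13+5-5=13
Step 3: prey: 42+12-10=44; pred: 13+5-5=13
Step 4: prey: 44+13-11=46; pred: 13+5-5=13
Step 5: prey: 46+13-11=48; pred: 13+5-5=13
Step 6: prey: 48+14-12=50; pred: 13+6-5=14
Step 7: prey: 50+15-14=51; pred: 14+7-5=16
Step 8: prey: 51+15-16=50; pred: 16+8-6=18
Step 9: prey: 50+15-18=47; pred: 18+9-7=20
Step 10: prey: 47+14-18=43; pred: 20+9-8=21
Step 11: prey: 43+12-18=37; pred: 21+9-8=22
Step 12: prey: 37+11-16=32; pred: 22+8-8=22
Step 13: prey: 32+9-14=27; pred: 22+7-8=21
Step 14: prey: 27+8-11=24; pred: 21+5-8=18
Step 15: prey: 24+7-8=23; pred: 18+4-7=15
No extinction within 15 steps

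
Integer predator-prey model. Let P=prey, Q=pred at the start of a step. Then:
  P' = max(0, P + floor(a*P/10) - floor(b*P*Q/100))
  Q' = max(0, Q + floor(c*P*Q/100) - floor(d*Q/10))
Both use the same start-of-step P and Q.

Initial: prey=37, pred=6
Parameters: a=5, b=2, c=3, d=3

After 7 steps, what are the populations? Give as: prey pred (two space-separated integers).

Step 1: prey: 37+18-4=51; pred: 6+6-1=11
Step 2: prey: 51+25-11=65; pred: 11+16-3=24
Step 3: prey: 65+32-31=66; pred: 24+46-7=63
Step 4: prey: 66+33-83=16; pred: 63+124-18=169
Step 5: prey: 16+8-54=0; pred: 169+81-50=200
Step 6: prey: 0+0-0=0; pred: 200+0-60=140
Step 7: prey: 0+0-0=0; pred: 140+0-42=98

Answer: 0 98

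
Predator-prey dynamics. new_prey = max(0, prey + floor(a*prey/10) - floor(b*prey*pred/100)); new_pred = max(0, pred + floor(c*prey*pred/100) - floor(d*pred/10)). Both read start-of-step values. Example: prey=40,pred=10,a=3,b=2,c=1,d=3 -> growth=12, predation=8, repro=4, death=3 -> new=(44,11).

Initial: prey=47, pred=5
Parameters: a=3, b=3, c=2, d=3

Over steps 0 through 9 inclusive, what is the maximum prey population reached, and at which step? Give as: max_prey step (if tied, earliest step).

Step 1: prey: 47+14-7=54; pred: 5+4-1=8
Step 2: prey: 54+16-12=58; pred: 8+8-2=14
Step 3: prey: 58+17-24=51; pred: 14+16-4=26
Step 4: prey: 51+15-39=27; pred: 26+26-7=45
Step 5: prey: 27+8-36=0; pred: 45+24-13=56
Step 6: prey: 0+0-0=0; pred: 56+0-16=40
Step 7: prey: 0+0-0=0; pred: 40+0-12=28
Step 8: prey: 0+0-0=0; pred: 28+0-8=20
Step 9: prey: 0+0-0=0; pred: 20+0-6=14
Max prey = 58 at step 2

Answer: 58 2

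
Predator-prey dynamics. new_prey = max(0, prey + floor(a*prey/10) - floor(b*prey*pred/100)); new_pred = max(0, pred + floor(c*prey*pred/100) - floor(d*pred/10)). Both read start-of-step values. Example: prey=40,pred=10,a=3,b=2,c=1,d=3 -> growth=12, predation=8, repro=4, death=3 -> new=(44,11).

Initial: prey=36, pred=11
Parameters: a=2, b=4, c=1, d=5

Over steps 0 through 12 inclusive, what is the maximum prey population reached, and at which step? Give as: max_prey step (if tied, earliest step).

Answer: 59 12

Derivation:
Step 1: prey: 36+7-15=28; pred: 11+3-5=9
Step 2: prey: 28+5-10=23; pred: 9+2-4=7
Step 3: prey: 23+4-6=21; pred: 7+1-3=5
Step 4: prey: 21+4-4=21; pred: 5+1-2=4
Step 5: prey: 21+4-3=22; pred: 4+0-2=2
Step 6: prey: 22+4-1=25; pred: 2+0-1=1
Step 7: prey: 25+5-1=29; pred: 1+0-0=1
Step 8: prey: 29+5-1=33; pred: 1+0-0=1
Step 9: prey: 33+6-1=38; pred: 1+0-0=1
Step 10: prey: 38+7-1=44; pred: 1+0-0=1
Step 11: prey: 44+8-1=51; pred: 1+0-0=1
Step 12: prey: 51+10-2=59; pred: 1+0-0=1
Max prey = 59 at step 12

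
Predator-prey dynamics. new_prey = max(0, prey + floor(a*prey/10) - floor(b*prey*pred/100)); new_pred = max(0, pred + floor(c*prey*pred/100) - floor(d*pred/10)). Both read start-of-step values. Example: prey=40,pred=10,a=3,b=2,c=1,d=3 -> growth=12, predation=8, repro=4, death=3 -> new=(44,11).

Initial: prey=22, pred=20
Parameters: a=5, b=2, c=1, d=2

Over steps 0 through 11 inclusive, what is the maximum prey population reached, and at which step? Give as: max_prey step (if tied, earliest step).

Answer: 32 5

Derivation:
Step 1: prey: 22+11-8=25; pred: 20+4-4=20
Step 2: prey: 25+12-10=27; pred: 20+5-4=21
Step 3: prey: 27+13-11=29; pred: 21+5-4=22
Step 4: prey: 29+14-12=31; pred: 22+6-4=24
Step 5: prey: 31+15-14=32; pred: 24+7-4=27
Step 6: prey: 32+16-17=31; pred: 27+8-5=30
Step 7: prey: 31+15-18=28; pred: 30+9-6=33
Step 8: prey: 28+14-18=24; pred: 33+9-6=36
Step 9: prey: 24+12-17=19; pred: 36+8-7=37
Step 10: prey: 19+9-14=14; pred: 37+7-7=37
Step 11: prey: 14+7-10=11; pred: 37+5-7=35
Max prey = 32 at step 5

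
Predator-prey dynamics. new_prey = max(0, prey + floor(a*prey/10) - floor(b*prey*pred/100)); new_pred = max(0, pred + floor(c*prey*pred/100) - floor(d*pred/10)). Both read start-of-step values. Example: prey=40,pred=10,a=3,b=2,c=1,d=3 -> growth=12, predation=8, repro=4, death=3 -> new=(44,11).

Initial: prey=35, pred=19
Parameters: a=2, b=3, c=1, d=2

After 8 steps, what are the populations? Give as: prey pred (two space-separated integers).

Answer: 2 8

Derivation:
Step 1: prey: 35+7-19=23; pred: 19+6-3=22
Step 2: prey: 23+4-15=12; pred: 22+5-4=23
Step 3: prey: 12+2-8=6; pred: 23+2-4=21
Step 4: prey: 6+1-3=4; pred: 21+1-4=18
Step 5: prey: 4+0-2=2; pred: 18+0-3=15
Step 6: prey: 2+0-0=2; pred: 15+0-3=12
Step 7: prey: 2+0-0=2; pred: 12+0-2=10
Step 8: prey: 2+0-0=2; pred: 10+0-2=8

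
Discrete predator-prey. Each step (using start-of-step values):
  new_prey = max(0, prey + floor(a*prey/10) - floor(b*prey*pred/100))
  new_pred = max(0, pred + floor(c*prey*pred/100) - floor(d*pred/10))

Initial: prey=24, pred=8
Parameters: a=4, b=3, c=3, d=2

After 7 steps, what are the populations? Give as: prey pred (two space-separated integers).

Answer: 0 36

Derivation:
Step 1: prey: 24+9-5=28; pred: 8+5-1=12
Step 2: prey: 28+11-10=29; pred: 12+10-2=20
Step 3: prey: 29+11-17=23; pred: 20+17-4=33
Step 4: prey: 23+9-22=10; pred: 33+22-6=49
Step 5: prey: 10+4-14=0; pred: 49+14-9=54
Step 6: prey: 0+0-0=0; pred: 54+0-10=44
Step 7: prey: 0+0-0=0; pred: 44+0-8=36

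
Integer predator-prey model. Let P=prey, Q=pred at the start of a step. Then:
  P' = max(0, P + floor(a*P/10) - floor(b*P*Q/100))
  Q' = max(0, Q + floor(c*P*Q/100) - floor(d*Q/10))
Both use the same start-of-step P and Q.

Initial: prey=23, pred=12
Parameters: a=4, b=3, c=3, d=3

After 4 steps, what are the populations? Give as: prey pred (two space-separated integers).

Step 1: prey: 23+9-8=24; pred: 12+8-3=17
Step 2: prey: 24+9-12=21; pred: 17+12-5=24
Step 3: prey: 21+8-15=14; pred: 24+15-7=32
Step 4: prey: 14+5-13=6; pred: 32+13-9=36

Answer: 6 36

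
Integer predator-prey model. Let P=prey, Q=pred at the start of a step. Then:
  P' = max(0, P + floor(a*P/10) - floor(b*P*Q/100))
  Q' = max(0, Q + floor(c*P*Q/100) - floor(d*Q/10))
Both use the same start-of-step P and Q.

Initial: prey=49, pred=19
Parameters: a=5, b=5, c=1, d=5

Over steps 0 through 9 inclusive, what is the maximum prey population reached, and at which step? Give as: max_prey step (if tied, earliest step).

Answer: 56 9

Derivation:
Step 1: prey: 49+24-46=27; pred: 19+9-9=19
Step 2: prey: 27+13-25=15; pred: 19+5-9=15
Step 3: prey: 15+7-11=11; pred: 15+2-7=10
Step 4: prey: 11+5-5=11; pred: 10+1-5=6
Step 5: prey: 11+5-3=13; pred: 6+0-3=3
Step 6: prey: 13+6-1=18; pred: 3+0-1=2
Step 7: prey: 18+9-1=26; pred: 2+0-1=1
Step 8: prey: 26+13-1=38; pred: 1+0-0=1
Step 9: prey: 38+19-1=56; pred: 1+0-0=1
Max prey = 56 at step 9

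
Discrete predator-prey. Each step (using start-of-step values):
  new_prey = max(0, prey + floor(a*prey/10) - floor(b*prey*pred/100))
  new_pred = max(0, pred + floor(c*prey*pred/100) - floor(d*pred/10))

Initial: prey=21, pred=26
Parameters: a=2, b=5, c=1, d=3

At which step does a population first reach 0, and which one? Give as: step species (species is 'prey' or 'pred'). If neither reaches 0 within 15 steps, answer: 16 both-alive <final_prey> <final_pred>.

Answer: 1 prey

Derivation:
Step 1: prey: 21+4-27=0; pred: 26+5-7=24
First extinction: prey at step 1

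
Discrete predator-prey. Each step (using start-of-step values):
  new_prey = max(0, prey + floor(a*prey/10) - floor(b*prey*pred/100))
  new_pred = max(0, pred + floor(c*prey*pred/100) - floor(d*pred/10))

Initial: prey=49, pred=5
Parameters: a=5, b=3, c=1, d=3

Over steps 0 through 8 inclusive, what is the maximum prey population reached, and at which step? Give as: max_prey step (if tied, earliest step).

Step 1: prey: 49+24-7=66; pred: 5+2-1=6
Step 2: prey: 66+33-11=88; pred: 6+3-1=8
Step 3: prey: 88+44-21=111; pred: 8+7-2=13
Step 4: prey: 111+55-43=123; pred: 13+14-3=24
Step 5: prey: 123+61-88=96; pred: 24+29-7=46
Step 6: prey: 96+48-132=12; pred: 46+44-13=77
Step 7: prey: 12+6-27=0; pred: 77+9-23=63
Step 8: prey: 0+0-0=0; pred: 63+0-18=45
Max prey = 123 at step 4

Answer: 123 4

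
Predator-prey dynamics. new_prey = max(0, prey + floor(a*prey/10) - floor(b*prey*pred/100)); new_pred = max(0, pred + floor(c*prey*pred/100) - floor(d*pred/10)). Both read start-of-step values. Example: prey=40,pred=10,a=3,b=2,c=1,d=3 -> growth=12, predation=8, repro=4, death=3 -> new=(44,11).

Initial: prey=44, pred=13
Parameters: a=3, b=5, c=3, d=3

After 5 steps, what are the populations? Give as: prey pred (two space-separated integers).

Answer: 0 15

Derivation:
Step 1: prey: 44+13-28=29; pred: 13+17-3=27
Step 2: prey: 29+8-39=0; pred: 27+23-8=42
Step 3: prey: 0+0-0=0; pred: 42+0-12=30
Step 4: prey: 0+0-0=0; pred: 30+0-9=21
Step 5: prey: 0+0-0=0; pred: 21+0-6=15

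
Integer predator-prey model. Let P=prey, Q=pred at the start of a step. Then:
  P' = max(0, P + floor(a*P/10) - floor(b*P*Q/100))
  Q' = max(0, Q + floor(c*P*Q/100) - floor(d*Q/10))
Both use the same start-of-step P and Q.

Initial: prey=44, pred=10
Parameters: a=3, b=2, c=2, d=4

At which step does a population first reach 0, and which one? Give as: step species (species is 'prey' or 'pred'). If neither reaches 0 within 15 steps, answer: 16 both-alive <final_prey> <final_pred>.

Step 1: prey: 44+13-8=49; pred: 10+8-4=14
Step 2: prey: 49+14-13=50; pred: 14+13-5=22
Step 3: prey: 50+15-22=43; pred: 22+22-8=36
Step 4: prey: 43+12-30=25; pred: 36+30-14=52
Step 5: prey: 25+7-26=6; pred: 52+26-20=58
Step 6: prey: 6+1-6=1; pred: 58+6-23=41
Step 7: prey: 1+0-0=1; pred: 41+0-16=25
Step 8: prey: 1+0-0=1; pred: 25+0-10=15
Step 9: prey: 1+0-0=1; pred: 15+0-6=9
Step 10: prey: 1+0-0=1; pred: 9+0-3=6
Step 11: prey: 1+0-0=1; pred: 6+0-2=4
Step 12: prey: 1+0-0=1; pred: 4+0-1=3
Step 13: prey: 1+0-0=1; pred: 3+0-1=2
Step 14: prey: 1+0-0=1; pred: 2+0-0=2
Steps 15-15: state stable at prey=1, pred=2 (no change)
No extinction within 15 steps

Answer: 16 both-alive 1 2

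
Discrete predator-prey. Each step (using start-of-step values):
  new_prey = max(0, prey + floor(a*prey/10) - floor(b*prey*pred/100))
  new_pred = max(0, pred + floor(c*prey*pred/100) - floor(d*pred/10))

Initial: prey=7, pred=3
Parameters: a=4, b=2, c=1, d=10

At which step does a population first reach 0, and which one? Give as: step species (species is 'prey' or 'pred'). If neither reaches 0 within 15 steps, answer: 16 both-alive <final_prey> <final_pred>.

Answer: 1 pred

Derivation:
Step 1: prey: 7+2-0=9; pred: 3+0-3=0
First extinction: pred at step 1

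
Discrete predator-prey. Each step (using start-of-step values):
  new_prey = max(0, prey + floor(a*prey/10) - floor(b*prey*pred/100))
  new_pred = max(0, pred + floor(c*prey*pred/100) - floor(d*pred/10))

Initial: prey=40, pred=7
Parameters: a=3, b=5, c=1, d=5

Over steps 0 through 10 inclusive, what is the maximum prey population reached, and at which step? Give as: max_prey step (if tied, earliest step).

Step 1: prey: 40+12-14=38; pred: 7+2-3=6
Step 2: prey: 38+11-11=38; pred: 6+2-3=5
Step 3: prey: 38+11-9=40; pred: 5+1-2=4
Step 4: prey: 40+12-8=44; pred: 4+1-2=3
Step 5: prey: 44+13-6=51; pred: 3+1-1=3
Step 6: prey: 51+15-7=59; pred: 3+1-1=3
Step 7: prey: 59+17-8=68; pred: 3+1-1=3
Step 8: prey: 68+20-10=78; pred: 3+2-1=4
Step 9: prey: 78+23-15=86; pred: 4+3-2=5
Step 10: prey: 86+25-21=90; pred: 5+4-2=7
Max prey = 90 at step 10

Answer: 90 10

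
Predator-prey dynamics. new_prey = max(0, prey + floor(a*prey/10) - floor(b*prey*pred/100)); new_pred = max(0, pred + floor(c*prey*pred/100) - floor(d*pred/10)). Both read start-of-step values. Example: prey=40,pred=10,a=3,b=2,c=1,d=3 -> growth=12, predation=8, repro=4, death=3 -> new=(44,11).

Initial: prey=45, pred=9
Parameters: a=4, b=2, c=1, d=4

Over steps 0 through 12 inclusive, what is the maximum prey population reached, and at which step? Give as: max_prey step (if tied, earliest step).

Answer: 90 5

Derivation:
Step 1: prey: 45+18-8=55; pred: 9+4-3=10
Step 2: prey: 55+22-11=66; pred: 10+5-4=11
Step 3: prey: 66+26-14=78; pred: 11+7-4=14
Step 4: prey: 78+31-21=88; pred: 14+10-5=19
Step 5: prey: 88+35-33=90; pred: 19+16-7=28
Step 6: prey: 90+36-50=76; pred: 28+25-11=42
Step 7: prey: 76+30-63=43; pred: 42+31-16=57
Step 8: prey: 43+17-49=11; pred: 57+24-22=59
Step 9: prey: 11+4-12=3; pred: 59+6-23=42
Step 10: prey: 3+1-2=2; pred: 42+1-16=27
Step 11: prey: 2+0-1=1; pred: 27+0-10=17
Step 12: prey: 1+0-0=1; pred: 17+0-6=11
Max prey = 90 at step 5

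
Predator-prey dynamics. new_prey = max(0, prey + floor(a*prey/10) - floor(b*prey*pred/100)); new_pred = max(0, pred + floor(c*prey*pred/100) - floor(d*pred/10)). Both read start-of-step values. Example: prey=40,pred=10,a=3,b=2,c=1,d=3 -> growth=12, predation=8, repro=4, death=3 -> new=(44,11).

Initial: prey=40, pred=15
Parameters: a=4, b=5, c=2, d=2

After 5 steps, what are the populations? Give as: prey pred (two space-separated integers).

Step 1: prey: 40+16-30=26; pred: 15+12-3=24
Step 2: prey: 26+10-31=5; pred: 24+12-4=32
Step 3: prey: 5+2-8=0; pred: 32+3-6=29
Step 4: prey: 0+0-0=0; pred: 29+0-5=24
Step 5: prey: 0+0-0=0; pred: 24+0-4=20

Answer: 0 20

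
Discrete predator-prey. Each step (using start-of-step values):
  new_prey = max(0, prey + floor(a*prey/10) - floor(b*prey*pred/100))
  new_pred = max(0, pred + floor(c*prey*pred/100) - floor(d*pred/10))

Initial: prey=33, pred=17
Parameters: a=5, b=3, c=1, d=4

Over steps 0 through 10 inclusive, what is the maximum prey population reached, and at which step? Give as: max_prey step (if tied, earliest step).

Answer: 54 9

Derivation:
Step 1: prey: 33+16-16=33; pred: 17+5-6=16
Step 2: prey: 33+16-15=34; pred: 16+5-6=15
Step 3: prey: 34+17-15=36; pred: 15+5-6=14
Step 4: prey: 36+18-15=39; pred: 14+5-5=14
Step 5: prey: 39+19-16=42; pred: 14+5-5=14
Step 6: prey: 42+21-17=46; pred: 14+5-5=14
Step 7: prey: 46+23-19=50; pred: 14+6-5=15
Step 8: prey: 50+25-22=53; pred: 15+7-6=16
Step 9: prey: 53+26-25=54; pred: 16+8-6=18
Step 10: prey: 54+27-29=52; pred: 18+9-7=20
Max prey = 54 at step 9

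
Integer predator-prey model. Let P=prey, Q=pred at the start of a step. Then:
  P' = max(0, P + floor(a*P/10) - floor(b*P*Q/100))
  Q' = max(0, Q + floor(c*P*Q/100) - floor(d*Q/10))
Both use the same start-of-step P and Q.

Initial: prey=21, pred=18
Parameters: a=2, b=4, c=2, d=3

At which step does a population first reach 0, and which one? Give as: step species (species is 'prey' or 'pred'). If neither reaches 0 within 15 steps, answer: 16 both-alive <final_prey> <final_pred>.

Step 1: prey: 21+4-15=10; pred: 18+7-5=20
Step 2: prey: 10+2-8=4; pred: 20+4-6=18
Step 3: prey: 4+0-2=2; pred: 18+1-5=14
Step 4: prey: 2+0-1=1; pred: 14+0-4=10
Step 5: prey: 1+0-0=1; pred: 10+0-3=7
Step 6: prey: 1+0-0=1; pred: 7+0-2=5
Step 7: prey: 1+0-0=1; pred: 5+0-1=4
Step 8: prey: 1+0-0=1; pred: 4+0-1=3
Step 9: prey: 1+0-0=1; pred: 3+0-0=3
Steps 10-15: state stable at prey=1, pred=3 (no change)
No extinction within 15 steps

Answer: 16 both-alive 1 3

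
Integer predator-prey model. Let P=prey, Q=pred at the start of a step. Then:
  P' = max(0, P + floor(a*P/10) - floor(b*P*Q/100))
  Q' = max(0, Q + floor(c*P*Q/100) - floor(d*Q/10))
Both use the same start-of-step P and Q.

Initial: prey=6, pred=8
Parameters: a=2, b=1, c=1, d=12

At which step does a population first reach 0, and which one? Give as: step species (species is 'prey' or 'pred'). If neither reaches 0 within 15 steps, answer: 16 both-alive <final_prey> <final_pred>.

Step 1: prey: 6+1-0=7; pred: 8+0-9=0
First extinction: pred at step 1

Answer: 1 pred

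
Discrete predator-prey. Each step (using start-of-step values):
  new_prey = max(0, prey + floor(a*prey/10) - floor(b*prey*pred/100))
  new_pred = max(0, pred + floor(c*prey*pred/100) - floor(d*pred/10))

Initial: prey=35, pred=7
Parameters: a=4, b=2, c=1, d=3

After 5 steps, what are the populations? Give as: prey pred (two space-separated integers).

Answer: 94 21

Derivation:
Step 1: prey: 35+14-4=45; pred: 7+2-2=7
Step 2: prey: 45+18-6=57; pred: 7+3-2=8
Step 3: prey: 57+22-9=70; pred: 8+4-2=10
Step 4: prey: 70+28-14=84; pred: 10+7-3=14
Step 5: prey: 84+33-23=94; pred: 14+11-4=21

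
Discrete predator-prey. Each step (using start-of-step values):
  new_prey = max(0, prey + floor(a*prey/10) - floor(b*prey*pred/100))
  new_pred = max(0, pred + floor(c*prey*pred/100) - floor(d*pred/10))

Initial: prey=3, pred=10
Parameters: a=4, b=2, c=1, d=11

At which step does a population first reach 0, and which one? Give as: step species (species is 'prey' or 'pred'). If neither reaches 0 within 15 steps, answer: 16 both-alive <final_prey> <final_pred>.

Answer: 1 pred

Derivation:
Step 1: prey: 3+1-0=4; pred: 10+0-11=0
First extinction: pred at step 1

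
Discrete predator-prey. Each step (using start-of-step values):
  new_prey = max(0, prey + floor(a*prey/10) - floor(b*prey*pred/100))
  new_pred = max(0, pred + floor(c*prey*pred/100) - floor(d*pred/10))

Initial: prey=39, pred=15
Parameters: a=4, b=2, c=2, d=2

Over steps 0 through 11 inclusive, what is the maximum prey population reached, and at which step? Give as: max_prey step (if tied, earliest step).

Step 1: prey: 39+15-11=43; pred: 15+11-3=23
Step 2: prey: 43+17-19=41; pred: 23+19-4=38
Step 3: prey: 41+16-31=26; pred: 38+31-7=62
Step 4: prey: 26+10-32=4; pred: 62+32-12=82
Step 5: prey: 4+1-6=0; pred: 82+6-16=72
Step 6: prey: 0+0-0=0; pred: 72+0-14=58
Step 7: prey: 0+0-0=0; pred: 58+0-11=47
Step 8: prey: 0+0-0=0; pred: 47+0-9=38
Step 9: prey: 0+0-0=0; pred: 38+0-7=31
Step 10: prey: 0+0-0=0; pred: 31+0-6=25
Step 11: prey: 0+0-0=0; pred: 25+0-5=20
Max prey = 43 at step 1

Answer: 43 1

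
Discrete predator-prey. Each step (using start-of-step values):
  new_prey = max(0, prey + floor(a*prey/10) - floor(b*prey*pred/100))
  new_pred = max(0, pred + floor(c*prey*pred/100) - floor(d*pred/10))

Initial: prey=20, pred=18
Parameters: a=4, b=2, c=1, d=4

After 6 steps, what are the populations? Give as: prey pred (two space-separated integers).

Answer: 53 7

Derivation:
Step 1: prey: 20+8-7=21; pred: 18+3-7=14
Step 2: prey: 21+8-5=24; pred: 14+2-5=11
Step 3: prey: 24+9-5=28; pred: 11+2-4=9
Step 4: prey: 28+11-5=34; pred: 9+2-3=8
Step 5: prey: 34+13-5=42; pred: 8+2-3=7
Step 6: prey: 42+16-5=53; pred: 7+2-2=7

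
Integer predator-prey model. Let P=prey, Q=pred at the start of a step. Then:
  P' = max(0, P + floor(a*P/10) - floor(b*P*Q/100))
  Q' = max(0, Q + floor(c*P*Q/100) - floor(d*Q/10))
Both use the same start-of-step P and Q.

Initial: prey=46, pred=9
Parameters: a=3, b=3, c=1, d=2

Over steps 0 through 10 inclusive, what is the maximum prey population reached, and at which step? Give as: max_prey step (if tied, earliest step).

Step 1: prey: 46+13-12=47; pred: 9+4-1=12
Step 2: prey: 47+14-16=45; pred: 12+5-2=15
Step 3: prey: 45+13-20=38; pred: 15+6-3=18
Step 4: prey: 38+11-20=29; pred: 18+6-3=21
Step 5: prey: 29+8-18=19; pred: 21+6-4=23
Step 6: prey: 19+5-13=11; pred: 23+4-4=23
Step 7: prey: 11+3-7=7; pred: 23+2-4=21
Step 8: prey: 7+2-4=5; pred: 21+1-4=18
Step 9: prey: 5+1-2=4; pred: 18+0-3=15
Step 10: prey: 4+1-1=4; pred: 15+0-3=12
Max prey = 47 at step 1

Answer: 47 1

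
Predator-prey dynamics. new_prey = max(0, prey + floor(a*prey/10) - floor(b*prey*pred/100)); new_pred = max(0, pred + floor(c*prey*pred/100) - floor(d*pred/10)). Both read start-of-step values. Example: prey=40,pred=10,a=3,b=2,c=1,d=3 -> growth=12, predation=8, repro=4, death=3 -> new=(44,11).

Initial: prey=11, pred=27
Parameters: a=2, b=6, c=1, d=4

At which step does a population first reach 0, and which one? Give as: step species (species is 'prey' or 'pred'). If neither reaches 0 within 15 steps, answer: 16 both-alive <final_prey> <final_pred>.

Answer: 1 prey

Derivation:
Step 1: prey: 11+2-17=0; pred: 27+2-10=19
First extinction: prey at step 1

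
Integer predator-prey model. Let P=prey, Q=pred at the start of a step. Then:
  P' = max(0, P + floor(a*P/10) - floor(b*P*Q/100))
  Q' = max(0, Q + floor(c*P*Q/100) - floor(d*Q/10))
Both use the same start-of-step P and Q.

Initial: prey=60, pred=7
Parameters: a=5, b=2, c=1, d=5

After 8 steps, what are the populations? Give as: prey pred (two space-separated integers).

Step 1: prey: 60+30-8=82; pred: 7+4-3=8
Step 2: prey: 82+41-13=110; pred: 8+6-4=10
Step 3: prey: 110+55-22=143; pred: 10+11-5=16
Step 4: prey: 143+71-45=169; pred: 16+22-8=30
Step 5: prey: 169+84-101=152; pred: 30+50-15=65
Step 6: prey: 152+76-197=31; pred: 65+98-32=131
Step 7: prey: 31+15-81=0; pred: 131+40-65=106
Step 8: prey: 0+0-0=0; pred: 106+0-53=53

Answer: 0 53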